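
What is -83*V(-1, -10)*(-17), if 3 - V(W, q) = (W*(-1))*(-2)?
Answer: 7055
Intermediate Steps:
V(W, q) = 3 - 2*W (V(W, q) = 3 - W*(-1)*(-2) = 3 - (-W)*(-2) = 3 - 2*W)
-83*V(-1, -10)*(-17) = -83*(3 - 2*(-1))*(-17) = -83*(3 + 2)*(-17) = -83*5*(-17) = -415*(-17) = 7055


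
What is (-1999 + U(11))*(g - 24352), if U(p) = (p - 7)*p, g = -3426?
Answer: 54305990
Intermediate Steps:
U(p) = p*(-7 + p) (U(p) = (-7 + p)*p = p*(-7 + p))
(-1999 + U(11))*(g - 24352) = (-1999 + 11*(-7 + 11))*(-3426 - 24352) = (-1999 + 11*4)*(-27778) = (-1999 + 44)*(-27778) = -1955*(-27778) = 54305990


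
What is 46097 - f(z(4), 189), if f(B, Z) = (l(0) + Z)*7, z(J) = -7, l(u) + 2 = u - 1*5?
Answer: 44823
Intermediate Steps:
l(u) = -7 + u (l(u) = -2 + (u - 1*5) = -2 + (u - 5) = -2 + (-5 + u) = -7 + u)
f(B, Z) = -49 + 7*Z (f(B, Z) = ((-7 + 0) + Z)*7 = (-7 + Z)*7 = -49 + 7*Z)
46097 - f(z(4), 189) = 46097 - (-49 + 7*189) = 46097 - (-49 + 1323) = 46097 - 1*1274 = 46097 - 1274 = 44823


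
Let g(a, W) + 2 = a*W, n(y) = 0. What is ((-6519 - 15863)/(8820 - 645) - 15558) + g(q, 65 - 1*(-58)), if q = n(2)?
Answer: -127225382/8175 ≈ -15563.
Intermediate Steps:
q = 0
g(a, W) = -2 + W*a (g(a, W) = -2 + a*W = -2 + W*a)
((-6519 - 15863)/(8820 - 645) - 15558) + g(q, 65 - 1*(-58)) = ((-6519 - 15863)/(8820 - 645) - 15558) + (-2 + (65 - 1*(-58))*0) = (-22382/8175 - 15558) + (-2 + (65 + 58)*0) = (-22382*1/8175 - 15558) + (-2 + 123*0) = (-22382/8175 - 15558) + (-2 + 0) = -127209032/8175 - 2 = -127225382/8175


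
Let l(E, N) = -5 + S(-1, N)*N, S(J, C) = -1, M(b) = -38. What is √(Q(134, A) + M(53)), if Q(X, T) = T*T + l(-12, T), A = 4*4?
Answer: √197 ≈ 14.036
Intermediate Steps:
l(E, N) = -5 - N
A = 16
Q(X, T) = -5 + T² - T (Q(X, T) = T*T + (-5 - T) = T² + (-5 - T) = -5 + T² - T)
√(Q(134, A) + M(53)) = √((-5 + 16² - 1*16) - 38) = √((-5 + 256 - 16) - 38) = √(235 - 38) = √197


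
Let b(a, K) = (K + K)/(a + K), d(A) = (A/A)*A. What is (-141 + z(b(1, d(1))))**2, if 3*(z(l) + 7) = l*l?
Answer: 196249/9 ≈ 21805.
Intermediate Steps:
d(A) = A (d(A) = 1*A = A)
b(a, K) = 2*K/(K + a) (b(a, K) = (2*K)/(K + a) = 2*K/(K + a))
z(l) = -7 + l**2/3 (z(l) = -7 + (l*l)/3 = -7 + l**2/3)
(-141 + z(b(1, d(1))))**2 = (-141 + (-7 + (2*1/(1 + 1))**2/3))**2 = (-141 + (-7 + (2*1/2)**2/3))**2 = (-141 + (-7 + (2*1*(1/2))**2/3))**2 = (-141 + (-7 + (1/3)*1**2))**2 = (-141 + (-7 + (1/3)*1))**2 = (-141 + (-7 + 1/3))**2 = (-141 - 20/3)**2 = (-443/3)**2 = 196249/9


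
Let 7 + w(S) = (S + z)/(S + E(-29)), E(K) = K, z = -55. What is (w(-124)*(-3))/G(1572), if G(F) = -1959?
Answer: -892/99909 ≈ -0.0089281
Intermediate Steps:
w(S) = -7 + (-55 + S)/(-29 + S) (w(S) = -7 + (S - 55)/(S - 29) = -7 + (-55 + S)/(-29 + S))
(w(-124)*(-3))/G(1572) = ((2*(74 - 3*(-124))/(-29 - 124))*(-3))/(-1959) = ((2*(74 + 372)/(-153))*(-3))*(-1/1959) = ((2*(-1/153)*446)*(-3))*(-1/1959) = -892/153*(-3)*(-1/1959) = (892/51)*(-1/1959) = -892/99909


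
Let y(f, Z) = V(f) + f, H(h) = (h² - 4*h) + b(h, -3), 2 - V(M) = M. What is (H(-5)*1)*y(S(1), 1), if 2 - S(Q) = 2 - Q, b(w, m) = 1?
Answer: 92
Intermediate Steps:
S(Q) = Q (S(Q) = 2 - (2 - Q) = 2 + (-2 + Q) = Q)
V(M) = 2 - M
H(h) = 1 + h² - 4*h (H(h) = (h² - 4*h) + 1 = 1 + h² - 4*h)
y(f, Z) = 2 (y(f, Z) = (2 - f) + f = 2)
(H(-5)*1)*y(S(1), 1) = ((1 + (-5)² - 4*(-5))*1)*2 = ((1 + 25 + 20)*1)*2 = (46*1)*2 = 46*2 = 92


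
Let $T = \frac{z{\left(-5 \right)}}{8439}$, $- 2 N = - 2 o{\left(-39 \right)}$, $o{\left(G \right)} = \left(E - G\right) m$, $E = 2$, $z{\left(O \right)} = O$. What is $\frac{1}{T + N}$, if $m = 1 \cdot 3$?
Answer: $\frac{8439}{1037992} \approx 0.0081301$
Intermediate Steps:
$m = 3$
$o{\left(G \right)} = 6 - 3 G$ ($o{\left(G \right)} = \left(2 - G\right) 3 = 6 - 3 G$)
$N = 123$ ($N = - \frac{\left(-2\right) \left(6 - -117\right)}{2} = - \frac{\left(-2\right) \left(6 + 117\right)}{2} = - \frac{\left(-2\right) 123}{2} = \left(- \frac{1}{2}\right) \left(-246\right) = 123$)
$T = - \frac{5}{8439} \approx -0.00059249$
$\frac{1}{T + N} = \frac{1}{- \frac{5}{8439} + 123} = \frac{1}{\frac{1037992}{8439}} = \frac{8439}{1037992}$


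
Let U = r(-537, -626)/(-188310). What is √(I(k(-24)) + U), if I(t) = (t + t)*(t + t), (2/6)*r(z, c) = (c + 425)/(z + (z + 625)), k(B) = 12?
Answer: √457529833081700670/28183730 ≈ 24.000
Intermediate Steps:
r(z, c) = 3*(425 + c)/(625 + 2*z) (r(z, c) = 3*((c + 425)/(z + (z + 625))) = 3*((425 + c)/(z + (625 + z))) = 3*((425 + c)/(625 + 2*z)) = 3*(425 + c)/(625 + 2*z))
I(t) = 4*t² (I(t) = (2*t)*(2*t) = 4*t²)
U = -201/28183730 (U = (3*(425 - 626)/(625 + 2*(-537)))/(-188310) = (3*(-201)/(625 - 1074))*(-1/188310) = (3*(-201)/(-449))*(-1/188310) = (3*(-1/449)*(-201))*(-1/188310) = (603/449)*(-1/188310) = -201/28183730 ≈ -7.1318e-6)
√(I(k(-24)) + U) = √(4*12² - 201/28183730) = √(4*144 - 201/28183730) = √(576 - 201/28183730) = √(16233828279/28183730) = √457529833081700670/28183730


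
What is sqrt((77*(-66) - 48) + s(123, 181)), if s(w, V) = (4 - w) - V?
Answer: I*sqrt(5430) ≈ 73.688*I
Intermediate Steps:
s(w, V) = 4 - V - w
sqrt((77*(-66) - 48) + s(123, 181)) = sqrt((77*(-66) - 48) + (4 - 1*181 - 1*123)) = sqrt((-5082 - 48) + (4 - 181 - 123)) = sqrt(-5130 - 300) = sqrt(-5430) = I*sqrt(5430)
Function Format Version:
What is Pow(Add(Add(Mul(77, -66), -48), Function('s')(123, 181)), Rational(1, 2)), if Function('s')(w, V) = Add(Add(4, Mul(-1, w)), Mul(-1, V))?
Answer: Mul(I, Pow(5430, Rational(1, 2))) ≈ Mul(73.688, I)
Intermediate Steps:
Function('s')(w, V) = Add(4, Mul(-1, V), Mul(-1, w))
Pow(Add(Add(Mul(77, -66), -48), Function('s')(123, 181)), Rational(1, 2)) = Pow(Add(Add(Mul(77, -66), -48), Add(4, Mul(-1, 181), Mul(-1, 123))), Rational(1, 2)) = Pow(Add(Add(-5082, -48), Add(4, -181, -123)), Rational(1, 2)) = Pow(Add(-5130, -300), Rational(1, 2)) = Pow(-5430, Rational(1, 2)) = Mul(I, Pow(5430, Rational(1, 2)))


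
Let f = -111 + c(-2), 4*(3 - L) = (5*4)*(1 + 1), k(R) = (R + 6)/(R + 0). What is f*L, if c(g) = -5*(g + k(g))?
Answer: 637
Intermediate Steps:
k(R) = (6 + R)/R
c(g) = -5*g - 5*(6 + g)/g (c(g) = -5*(g + (6 + g)/g) = -5*g - 5*(6 + g)/g)
L = -7 (L = 3 - 5*4*(1 + 1)/4 = 3 - 5*2 = 3 - ¼*40 = 3 - 10 = -7)
f = -91 (f = -111 + (-5 - 30/(-2) - 5*(-2)) = -111 + (-5 - 30*(-½) + 10) = -111 + (-5 + 15 + 10) = -111 + 20 = -91)
f*L = -91*(-7) = 637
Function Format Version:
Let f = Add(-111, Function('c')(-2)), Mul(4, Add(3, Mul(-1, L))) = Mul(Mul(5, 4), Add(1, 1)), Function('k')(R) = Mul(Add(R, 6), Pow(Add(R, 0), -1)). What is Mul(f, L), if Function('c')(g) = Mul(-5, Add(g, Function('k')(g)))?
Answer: 637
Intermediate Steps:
Function('k')(R) = Mul(Pow(R, -1), Add(6, R)) (Function('k')(R) = Mul(Add(6, R), Pow(R, -1)) = Mul(Pow(R, -1), Add(6, R)))
Function('c')(g) = Add(Mul(-5, g), Mul(-5, Pow(g, -1), Add(6, g))) (Function('c')(g) = Mul(-5, Add(g, Mul(Pow(g, -1), Add(6, g)))) = Add(Mul(-5, g), Mul(-5, Pow(g, -1), Add(6, g))))
L = -7 (L = Add(3, Mul(Rational(-1, 4), Mul(Mul(5, 4), Add(1, 1)))) = Add(3, Mul(Rational(-1, 4), Mul(20, 2))) = Add(3, Mul(Rational(-1, 4), 40)) = Add(3, -10) = -7)
f = -91 (f = Add(-111, Add(-5, Mul(-30, Pow(-2, -1)), Mul(-5, -2))) = Add(-111, Add(-5, Mul(-30, Rational(-1, 2)), 10)) = Add(-111, Add(-5, 15, 10)) = Add(-111, 20) = -91)
Mul(f, L) = Mul(-91, -7) = 637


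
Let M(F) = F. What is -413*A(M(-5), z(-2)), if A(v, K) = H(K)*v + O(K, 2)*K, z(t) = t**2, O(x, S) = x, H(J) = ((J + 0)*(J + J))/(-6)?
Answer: -52864/3 ≈ -17621.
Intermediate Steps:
H(J) = -J**2/3 (H(J) = (J*(2*J))*(-1/6) = (2*J**2)*(-1/6) = -J**2/3)
A(v, K) = K**2 - v*K**2/3 (A(v, K) = (-K**2/3)*v + K*K = -v*K**2/3 + K**2 = K**2 - v*K**2/3)
-413*A(M(-5), z(-2)) = -413*((-2)**2)**2*(3 - 1*(-5))/3 = -413*4**2*(3 + 5)/3 = -413*16*8/3 = -413*128/3 = -52864/3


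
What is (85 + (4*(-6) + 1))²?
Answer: 3844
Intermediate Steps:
(85 + (4*(-6) + 1))² = (85 + (-24 + 1))² = (85 - 23)² = 62² = 3844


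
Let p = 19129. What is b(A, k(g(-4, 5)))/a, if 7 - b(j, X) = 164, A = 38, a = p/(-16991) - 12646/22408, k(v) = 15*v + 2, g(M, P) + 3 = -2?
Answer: 29887644748/321755409 ≈ 92.889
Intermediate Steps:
g(M, P) = -5 (g(M, P) = -3 - 2 = -5)
k(v) = 2 + 15*v
a = -321755409/190367164 (a = 19129/(-16991) - 12646/22408 = 19129*(-1/16991) - 12646*1/22408 = -19129/16991 - 6323/11204 = -321755409/190367164 ≈ -1.6902)
b(j, X) = -157 (b(j, X) = 7 - 1*164 = 7 - 164 = -157)
b(A, k(g(-4, 5)))/a = -157/(-321755409/190367164) = -157*(-190367164/321755409) = 29887644748/321755409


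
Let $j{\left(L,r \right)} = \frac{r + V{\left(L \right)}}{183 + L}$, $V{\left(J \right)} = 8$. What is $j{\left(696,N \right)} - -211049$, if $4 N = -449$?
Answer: $\frac{247349289}{1172} \approx 2.1105 \cdot 10^{5}$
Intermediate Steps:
$N = - \frac{449}{4}$ ($N = \frac{1}{4} \left(-449\right) = - \frac{449}{4} \approx -112.25$)
$j{\left(L,r \right)} = \frac{8 + r}{183 + L}$ ($j{\left(L,r \right)} = \frac{r + 8}{183 + L} = \frac{8 + r}{183 + L}$)
$j{\left(696,N \right)} - -211049 = \frac{8 - \frac{449}{4}}{183 + 696} - -211049 = \frac{1}{879} \left(- \frac{417}{4}\right) + 211049 = - \frac{139}{1172} + 211049 = \frac{247349289}{1172}$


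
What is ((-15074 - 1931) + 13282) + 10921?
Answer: 7198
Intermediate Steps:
((-15074 - 1931) + 13282) + 10921 = (-17005 + 13282) + 10921 = -3723 + 10921 = 7198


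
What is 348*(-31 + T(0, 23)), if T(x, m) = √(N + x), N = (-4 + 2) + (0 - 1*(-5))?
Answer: -10788 + 348*√3 ≈ -10185.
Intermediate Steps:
N = 3 (N = -2 + (0 + 5) = -2 + 5 = 3)
T(x, m) = √(3 + x)
348*(-31 + T(0, 23)) = 348*(-31 + √(3 + 0)) = 348*(-31 + √3) = -10788 + 348*√3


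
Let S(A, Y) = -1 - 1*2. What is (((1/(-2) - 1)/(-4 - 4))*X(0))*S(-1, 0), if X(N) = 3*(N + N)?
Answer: 0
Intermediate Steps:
S(A, Y) = -3 (S(A, Y) = -1 - 2 = -3)
X(N) = 6*N (X(N) = 3*(2*N) = 6*N)
(((1/(-2) - 1)/(-4 - 4))*X(0))*S(-1, 0) = (((1/(-2) - 1)/(-4 - 4))*(6*0))*(-3) = (((-1/2 - 1)/(-8))*0)*(-3) = (-3/2*(-1/8)*0)*(-3) = ((3/16)*0)*(-3) = 0*(-3) = 0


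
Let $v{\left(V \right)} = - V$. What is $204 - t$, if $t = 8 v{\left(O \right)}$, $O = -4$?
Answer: $172$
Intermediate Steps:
$t = 32$ ($t = 8 \left(\left(-1\right) \left(-4\right)\right) = 8 \cdot 4 = 32$)
$204 - t = 204 - 32 = 172$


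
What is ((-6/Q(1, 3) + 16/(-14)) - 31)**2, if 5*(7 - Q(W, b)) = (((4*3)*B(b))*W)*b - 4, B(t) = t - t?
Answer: 8970025/8281 ≈ 1083.2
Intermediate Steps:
B(t) = 0
Q(W, b) = 39/5 (Q(W, b) = 7 - ((((4*3)*0)*W)*b - 4)/5 = 7 - (((12*0)*W)*b - 4)/5 = 7 - ((0*W)*b - 4)/5 = 7 - (0*b - 4)/5 = 7 - (0 - 4)/5 = 7 - 1/5*(-4) = 7 + 4/5 = 39/5)
((-6/Q(1, 3) + 16/(-14)) - 31)**2 = ((-6/39/5 + 16/(-14)) - 31)**2 = ((-6*5/39 + 16*(-1/14)) - 31)**2 = ((-10/13 - 8/7) - 31)**2 = (-174/91 - 31)**2 = (-2995/91)**2 = 8970025/8281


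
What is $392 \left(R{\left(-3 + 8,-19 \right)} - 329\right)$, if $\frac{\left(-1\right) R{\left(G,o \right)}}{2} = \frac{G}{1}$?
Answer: $-132888$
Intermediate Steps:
$R{\left(G,o \right)} = - 2 G$ ($R{\left(G,o \right)} = - 2 \frac{G}{1} = - 2 G 1 = - 2 G$)
$392 \left(R{\left(-3 + 8,-19 \right)} - 329\right) = 392 \left(- 2 \left(-3 + 8\right) - 329\right) = 392 \left(\left(-2\right) 5 - 329\right) = 392 \left(-10 - 329\right) = 392 \left(-339\right) = -132888$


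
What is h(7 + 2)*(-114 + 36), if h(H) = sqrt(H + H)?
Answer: -234*sqrt(2) ≈ -330.93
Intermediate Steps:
h(H) = sqrt(2)*sqrt(H) (h(H) = sqrt(2*H) = sqrt(2)*sqrt(H))
h(7 + 2)*(-114 + 36) = (sqrt(2)*sqrt(7 + 2))*(-114 + 36) = (sqrt(2)*sqrt(9))*(-78) = (sqrt(2)*3)*(-78) = (3*sqrt(2))*(-78) = -234*sqrt(2)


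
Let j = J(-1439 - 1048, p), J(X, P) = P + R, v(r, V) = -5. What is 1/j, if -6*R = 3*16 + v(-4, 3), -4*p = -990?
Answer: 3/721 ≈ 0.0041609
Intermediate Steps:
p = 495/2 (p = -1/4*(-990) = 495/2 ≈ 247.50)
R = -43/6 (R = -(3*16 - 5)/6 = -(48 - 5)/6 = -1/6*43 = -43/6 ≈ -7.1667)
J(X, P) = -43/6 + P (J(X, P) = P - 43/6 = -43/6 + P)
j = 721/3 (j = -43/6 + 495/2 = 721/3 ≈ 240.33)
1/j = 1/(721/3) = 3/721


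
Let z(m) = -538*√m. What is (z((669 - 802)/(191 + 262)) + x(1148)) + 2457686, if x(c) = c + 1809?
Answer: 2460643 - 538*I*√60249/453 ≈ 2.4606e+6 - 291.51*I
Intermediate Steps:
x(c) = 1809 + c
(z((669 - 802)/(191 + 262)) + x(1148)) + 2457686 = (-538*√(669 - 802)/√(191 + 262) + (1809 + 1148)) + 2457686 = (-538*I*√60249/453 + 2957) + 2457686 = (2957 - 538*I*√60249/453) + 2457686 = 2460643 - 538*I*√60249/453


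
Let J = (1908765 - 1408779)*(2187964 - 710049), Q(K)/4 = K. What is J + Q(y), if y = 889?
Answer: 738936812746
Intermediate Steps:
Q(K) = 4*K
J = 738936809190 (J = 499986*1477915 = 738936809190)
J + Q(y) = 738936809190 + 4*889 = 738936809190 + 3556 = 738936812746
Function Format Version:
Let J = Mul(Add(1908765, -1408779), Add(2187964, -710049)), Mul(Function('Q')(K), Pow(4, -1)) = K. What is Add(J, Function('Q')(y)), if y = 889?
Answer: 738936812746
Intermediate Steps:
Function('Q')(K) = Mul(4, K)
J = 738936809190 (J = Mul(499986, 1477915) = 738936809190)
Add(J, Function('Q')(y)) = Add(738936809190, Mul(4, 889)) = Add(738936809190, 3556) = 738936812746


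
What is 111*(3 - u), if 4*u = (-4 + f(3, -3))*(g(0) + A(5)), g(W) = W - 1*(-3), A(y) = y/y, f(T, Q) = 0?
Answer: 777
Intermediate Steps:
A(y) = 1
g(W) = 3 + W (g(W) = W + 3 = 3 + W)
u = -4 (u = ((-4 + 0)*((3 + 0) + 1))/4 = (-4*(3 + 1))/4 = (-4*4)/4 = (¼)*(-16) = -4)
111*(3 - u) = 111*(3 - 1*(-4)) = 111*(3 + 4) = 111*7 = 777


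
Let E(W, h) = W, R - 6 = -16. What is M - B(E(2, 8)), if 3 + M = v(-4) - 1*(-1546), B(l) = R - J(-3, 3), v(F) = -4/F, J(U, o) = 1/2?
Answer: 3109/2 ≈ 1554.5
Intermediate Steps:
J(U, o) = ½
R = -10 (R = 6 - 16 = -10)
B(l) = -21/2 (B(l) = -10 - 1*½ = -10 - ½ = -21/2)
M = 1544 (M = -3 + (-4/(-4) - 1*(-1546)) = -3 + (-4*(-¼) + 1546) = -3 + (1 + 1546) = -3 + 1547 = 1544)
M - B(E(2, 8)) = 1544 - 1*(-21/2) = 1544 + 21/2 = 3109/2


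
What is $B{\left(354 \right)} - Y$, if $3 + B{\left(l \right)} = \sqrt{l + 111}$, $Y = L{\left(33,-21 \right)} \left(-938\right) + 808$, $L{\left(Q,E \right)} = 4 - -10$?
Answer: $12321 + \sqrt{465} \approx 12343.0$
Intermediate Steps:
$L{\left(Q,E \right)} = 14$ ($L{\left(Q,E \right)} = 4 + 10 = 14$)
$Y = -12324$ ($Y = 14 \left(-938\right) + 808 = -13132 + 808 = -12324$)
$B{\left(l \right)} = -3 + \sqrt{111 + l}$ ($B{\left(l \right)} = -3 + \sqrt{l + 111} = -3 + \sqrt{111 + l}$)
$B{\left(354 \right)} - Y = \left(-3 + \sqrt{111 + 354}\right) - -12324 = \left(-3 + \sqrt{465}\right) + 12324 = 12321 + \sqrt{465}$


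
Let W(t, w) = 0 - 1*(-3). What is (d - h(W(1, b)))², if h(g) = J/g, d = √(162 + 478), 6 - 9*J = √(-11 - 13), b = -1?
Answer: 4*(-3 + 108*√10 + I*√6)²/729 ≈ 628.77 + 9.0998*I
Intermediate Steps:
W(t, w) = 3 (W(t, w) = 0 + 3 = 3)
J = ⅔ - 2*I*√6/9 (J = ⅔ - √(-11 - 13)/9 = ⅔ - 2*I*√6/9 ≈ 0.66667 - 0.54433*I)
d = 8*√10 (d = √640 = 8*√10 ≈ 25.298)
h(g) = (⅔ - 2*I*√6/9)/g
(d - h(W(1, b)))² = (8*√10 - 2*(3 - I*√6)/(9*3))² = (8*√10 - (2/9 - 2*I*√6/27))² = (8*√10 + (-2/9 + 2*I*√6/27))² = (-2/9 + 8*√10 + 2*I*√6/27)²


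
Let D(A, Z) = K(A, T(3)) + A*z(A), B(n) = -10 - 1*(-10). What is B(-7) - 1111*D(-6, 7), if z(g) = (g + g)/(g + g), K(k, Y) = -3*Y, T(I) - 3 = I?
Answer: 26664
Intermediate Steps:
T(I) = 3 + I
B(n) = 0 (B(n) = -10 + 10 = 0)
z(g) = 1 (z(g) = (2*g)/((2*g)) = (2*g)*(1/(2*g)) = 1)
D(A, Z) = -18 + A (D(A, Z) = -3*(3 + 3) + A*1 = -3*6 + A = -18 + A)
B(-7) - 1111*D(-6, 7) = 0 - 1111*(-18 - 6) = 0 - 1111*(-24) = 0 + 26664 = 26664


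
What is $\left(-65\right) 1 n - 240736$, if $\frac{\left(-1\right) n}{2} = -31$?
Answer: $-244766$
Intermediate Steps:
$n = 62$ ($n = \left(-2\right) \left(-31\right) = 62$)
$\left(-65\right) 1 n - 240736 = \left(-65\right) 1 \cdot 62 - 240736 = \left(-65\right) 62 - 240736 = -4030 - 240736 = -244766$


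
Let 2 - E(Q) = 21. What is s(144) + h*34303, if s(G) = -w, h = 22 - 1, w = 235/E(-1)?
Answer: 13687132/19 ≈ 7.2038e+5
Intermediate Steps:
E(Q) = -19 (E(Q) = 2 - 1*21 = 2 - 21 = -19)
w = -235/19 (w = 235/(-19) = 235*(-1/19) = -235/19 ≈ -12.368)
h = 21
s(G) = 235/19 (s(G) = -1*(-235/19) = 235/19)
s(144) + h*34303 = 235/19 + 21*34303 = 235/19 + 720363 = 13687132/19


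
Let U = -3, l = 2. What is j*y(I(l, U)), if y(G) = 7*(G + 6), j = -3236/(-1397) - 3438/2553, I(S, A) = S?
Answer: 64560944/1188847 ≈ 54.305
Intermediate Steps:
j = 1152874/1188847 (j = -3236*(-1/1397) - 3438*1/2553 = 3236/1397 - 1146/851 = 1152874/1188847 ≈ 0.96974)
y(G) = 42 + 7*G (y(G) = 7*(6 + G) = 42 + 7*G)
j*y(I(l, U)) = 1152874*(42 + 7*2)/1188847 = 1152874*(42 + 14)/1188847 = (1152874/1188847)*56 = 64560944/1188847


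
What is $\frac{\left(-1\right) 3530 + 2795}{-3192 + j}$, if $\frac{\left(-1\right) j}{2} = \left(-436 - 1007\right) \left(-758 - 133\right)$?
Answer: $\frac{245}{858206} \approx 0.00028548$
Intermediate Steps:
$j = -2571426$ ($j = - 2 \left(-436 - 1007\right) \left(-758 - 133\right) = - 2 \left(\left(-1443\right) \left(-891\right)\right) = \left(-2\right) 1285713 = -2571426$)
$\frac{\left(-1\right) 3530 + 2795}{-3192 + j} = \frac{\left(-1\right) 3530 + 2795}{-3192 - 2571426} = \frac{-3530 + 2795}{-2574618} = \left(-735\right) \left(- \frac{1}{2574618}\right) = \frac{245}{858206}$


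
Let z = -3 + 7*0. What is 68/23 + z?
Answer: -1/23 ≈ -0.043478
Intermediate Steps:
z = -3 (z = -3 + 0 = -3)
68/23 + z = 68/23 - 3 = -1/23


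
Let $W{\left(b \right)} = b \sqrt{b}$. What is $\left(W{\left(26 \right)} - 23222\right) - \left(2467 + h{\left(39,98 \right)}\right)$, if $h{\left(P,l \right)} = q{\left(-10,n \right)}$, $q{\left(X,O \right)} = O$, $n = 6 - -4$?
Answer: $-25699 + 26 \sqrt{26} \approx -25566.0$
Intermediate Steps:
$n = 10$ ($n = 6 + 4 = 10$)
$h{\left(P,l \right)} = 10$
$W{\left(b \right)} = b^{\frac{3}{2}}$
$\left(W{\left(26 \right)} - 23222\right) - \left(2467 + h{\left(39,98 \right)}\right) = \left(26^{\frac{3}{2}} - 23222\right) + \left(\left(\left(-3657 - 4127\right) + 5317\right) - 10\right) = \left(26 \sqrt{26} - 23222\right) + \left(\left(-7784 + 5317\right) - 10\right) = \left(-23222 + 26 \sqrt{26}\right) - 2477 = -25699 + 26 \sqrt{26}$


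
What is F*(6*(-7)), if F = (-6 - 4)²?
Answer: -4200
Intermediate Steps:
F = 100 (F = (-10)² = 100)
F*(6*(-7)) = 100*(6*(-7)) = 100*(-42) = -4200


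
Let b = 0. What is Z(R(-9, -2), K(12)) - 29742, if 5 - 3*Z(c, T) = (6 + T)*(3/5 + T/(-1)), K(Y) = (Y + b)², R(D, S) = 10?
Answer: -67711/3 ≈ -22570.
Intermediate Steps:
K(Y) = Y² (K(Y) = (Y + 0)² = Y²)
Z(c, T) = 5/3 - (6 + T)*(⅗ - T)/3 (Z(c, T) = 5/3 - (6 + T)*(3/5 + T/(-1))/3 = 5/3 - (6 + T)*(3*(⅕) + T*(-1))/3 = 5/3 - (6 + T)*(⅗ - T)/3)
Z(R(-9, -2), K(12)) - 29742 = (7/15 + (12²)²/3 + (9/5)*12²) - 29742 = (7/15 + (⅓)*144² + (9/5)*144) - 29742 = (7/15 + (⅓)*20736 + 1296/5) - 29742 = (7/15 + 6912 + 1296/5) - 29742 = 21515/3 - 29742 = -67711/3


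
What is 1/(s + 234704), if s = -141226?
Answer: 1/93478 ≈ 1.0698e-5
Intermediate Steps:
1/(s + 234704) = 1/(-141226 + 234704) = 1/93478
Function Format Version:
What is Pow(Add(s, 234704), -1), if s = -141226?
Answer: Rational(1, 93478) ≈ 1.0698e-5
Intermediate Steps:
Pow(Add(s, 234704), -1) = Pow(Add(-141226, 234704), -1) = Pow(93478, -1) = Rational(1, 93478)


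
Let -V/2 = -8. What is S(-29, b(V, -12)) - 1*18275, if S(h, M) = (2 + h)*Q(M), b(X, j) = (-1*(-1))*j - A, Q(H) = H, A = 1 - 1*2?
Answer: -17978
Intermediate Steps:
V = 16 (V = -2*(-8) = 16)
A = -1 (A = 1 - 2 = -1)
b(X, j) = 1 + j (b(X, j) = (-1*(-1))*j - 1*(-1) = 1*j + 1 = j + 1 = 1 + j)
S(h, M) = M*(2 + h) (S(h, M) = (2 + h)*M = M*(2 + h))
S(-29, b(V, -12)) - 1*18275 = (1 - 12)*(2 - 29) - 1*18275 = -11*(-27) - 18275 = 297 - 18275 = -17978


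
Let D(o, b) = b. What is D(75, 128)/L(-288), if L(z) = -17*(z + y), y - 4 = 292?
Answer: -16/17 ≈ -0.94118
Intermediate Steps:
y = 296 (y = 4 + 292 = 296)
L(z) = -5032 - 17*z (L(z) = -17*(z + 296) = -17*(296 + z) = -5032 - 17*z)
D(75, 128)/L(-288) = 128/(-5032 - 17*(-288)) = 128/(-5032 + 4896) = 128/(-136) = 128*(-1/136) = -16/17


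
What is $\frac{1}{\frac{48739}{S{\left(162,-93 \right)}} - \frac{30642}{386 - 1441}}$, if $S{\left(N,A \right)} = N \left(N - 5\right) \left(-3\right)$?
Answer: $\frac{80498610}{2286626239} \approx 0.035204$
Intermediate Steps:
$S{\left(N,A \right)} = - 3 N \left(-5 + N\right)$ ($S{\left(N,A \right)} = N \left(-5 + N\right) \left(-3\right) = - 3 N \left(-5 + N\right)$)
$\frac{1}{\frac{48739}{S{\left(162,-93 \right)}} - \frac{30642}{386 - 1441}} = \frac{1}{\frac{48739}{3 \cdot 162 \left(5 - 162\right)} - \frac{30642}{386 - 1441}} = \frac{1}{\frac{48739}{3 \cdot 162 \left(5 - 162\right)} - \frac{30642}{-1055}} = \frac{1}{\frac{48739}{3 \cdot 162 \left(-157\right)} - - \frac{30642}{1055}} = \frac{1}{\frac{48739}{-76302} + \frac{30642}{1055}} = \frac{1}{48739 \left(- \frac{1}{76302}\right) + \frac{30642}{1055}} = \frac{1}{- \frac{48739}{76302} + \frac{30642}{1055}} = \frac{1}{\frac{2286626239}{80498610}} = \frac{80498610}{2286626239}$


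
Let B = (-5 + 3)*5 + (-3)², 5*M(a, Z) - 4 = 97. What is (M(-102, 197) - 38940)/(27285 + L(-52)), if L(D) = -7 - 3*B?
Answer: -194599/136405 ≈ -1.4266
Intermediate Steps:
M(a, Z) = 101/5 (M(a, Z) = ⅘ + (⅕)*97 = ⅘ + 97/5 = 101/5)
B = -1 (B = -2*5 + 9 = -10 + 9 = -1)
L(D) = -4 (L(D) = -7 - 3*(-1) = -7 + 3 = -4)
(M(-102, 197) - 38940)/(27285 + L(-52)) = (101/5 - 38940)/(27285 - 4) = -194599/5/27281 = -194599/5*1/27281 = -194599/136405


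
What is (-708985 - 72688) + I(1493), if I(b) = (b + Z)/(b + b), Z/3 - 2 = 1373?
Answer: -1167034980/1493 ≈ -7.8167e+5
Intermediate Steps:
Z = 4125 (Z = 6 + 3*1373 = 6 + 4119 = 4125)
I(b) = (4125 + b)/(2*b) (I(b) = (b + 4125)/(b + b) = (4125 + b)/((2*b)) = (4125 + b)*(1/(2*b)) = (4125 + b)/(2*b))
(-708985 - 72688) + I(1493) = (-708985 - 72688) + (½)*(4125 + 1493)/1493 = -781673 + (½)*(1/1493)*5618 = -781673 + 2809/1493 = -1167034980/1493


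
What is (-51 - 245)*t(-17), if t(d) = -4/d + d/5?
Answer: 79624/85 ≈ 936.75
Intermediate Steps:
t(d) = -4/d + d/5 (t(d) = -4/d + d*(⅕) = -4/d + d/5)
(-51 - 245)*t(-17) = (-51 - 245)*(-4/(-17) + (⅕)*(-17)) = -296*(-4*(-1/17) - 17/5) = -296*(4/17 - 17/5) = -296*(-269/85) = 79624/85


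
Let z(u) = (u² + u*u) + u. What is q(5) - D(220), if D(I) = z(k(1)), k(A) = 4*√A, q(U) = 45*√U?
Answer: -36 + 45*√5 ≈ 64.623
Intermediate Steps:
z(u) = u + 2*u² (z(u) = (u² + u²) + u = 2*u² + u = u + 2*u²)
D(I) = 36 (D(I) = (4*√1)*(1 + 2*(4*√1)) = (4*1)*(1 + 2*(4*1)) = 4*(1 + 2*4) = 4*(1 + 8) = 4*9 = 36)
q(5) - D(220) = 45*√5 - 1*36 = 45*√5 - 36 = -36 + 45*√5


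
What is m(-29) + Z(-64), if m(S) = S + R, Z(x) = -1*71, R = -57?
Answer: -157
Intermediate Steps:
Z(x) = -71
m(S) = -57 + S (m(S) = S - 57 = -57 + S)
m(-29) + Z(-64) = (-57 - 29) - 71 = -86 - 71 = -157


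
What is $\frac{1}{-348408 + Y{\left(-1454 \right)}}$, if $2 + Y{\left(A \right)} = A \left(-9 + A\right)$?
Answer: $\frac{1}{1778792} \approx 5.6218 \cdot 10^{-7}$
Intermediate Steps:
$Y{\left(A \right)} = -2 + A \left(-9 + A\right)$
$\frac{1}{-348408 + Y{\left(-1454 \right)}} = \frac{1}{-348408 - \left(-13084 - 2114116\right)} = \frac{1}{-348408 + \left(-2 + 2114116 + 13086\right)} = \frac{1}{-348408 + 2127200} = \frac{1}{1778792}$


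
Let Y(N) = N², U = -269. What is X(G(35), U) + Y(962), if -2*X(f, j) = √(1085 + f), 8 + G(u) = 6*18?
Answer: 925444 - √1185/2 ≈ 9.2543e+5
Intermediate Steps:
G(u) = 100 (G(u) = -8 + 6*18 = -8 + 108 = 100)
X(f, j) = -√(1085 + f)/2
X(G(35), U) + Y(962) = -√(1085 + 100)/2 + 962² = -√1185/2 + 925444 = 925444 - √1185/2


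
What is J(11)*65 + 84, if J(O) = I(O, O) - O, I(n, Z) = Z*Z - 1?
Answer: 7169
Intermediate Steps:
I(n, Z) = -1 + Z² (I(n, Z) = Z² - 1 = -1 + Z²)
J(O) = -1 + O² - O (J(O) = (-1 + O²) - O = -1 + O² - O)
J(11)*65 + 84 = (-1 + 11² - 1*11)*65 + 84 = (-1 + 121 - 11)*65 + 84 = 109*65 + 84 = 7085 + 84 = 7169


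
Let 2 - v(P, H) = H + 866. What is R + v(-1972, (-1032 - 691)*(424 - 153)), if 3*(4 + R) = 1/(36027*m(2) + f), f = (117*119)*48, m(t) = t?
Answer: 1035164853811/2221074 ≈ 4.6607e+5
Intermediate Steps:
f = 668304 (f = 13923*48 = 668304)
v(P, H) = -864 - H (v(P, H) = 2 - (H + 866) = 2 - (866 + H) = 2 + (-866 - H) = -864 - H)
R = -8884295/2221074 (R = -4 + 1/(3*(36027*2 + 668304)) = -4 + 1/(3*(72054 + 668304)) = -4 + (⅓)/740358 = -4 + (⅓)*(1/740358) = -4 + 1/2221074 = -8884295/2221074 ≈ -4.0000)
R + v(-1972, (-1032 - 691)*(424 - 153)) = -8884295/2221074 + (-864 - (-1032 - 691)*(424 - 153)) = -8884295/2221074 + (-864 - (-1723)*271) = -8884295/2221074 + (-864 - 1*(-466933)) = -8884295/2221074 + (-864 + 466933) = -8884295/2221074 + 466069 = 1035164853811/2221074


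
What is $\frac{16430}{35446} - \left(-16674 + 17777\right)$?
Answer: $- \frac{19540254}{17723} \approx -1102.5$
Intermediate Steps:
$\frac{16430}{35446} - \left(-16674 + 17777\right) = 16430 \cdot \frac{1}{35446} - 1103 = \frac{8215}{17723} - 1103 = - \frac{19540254}{17723}$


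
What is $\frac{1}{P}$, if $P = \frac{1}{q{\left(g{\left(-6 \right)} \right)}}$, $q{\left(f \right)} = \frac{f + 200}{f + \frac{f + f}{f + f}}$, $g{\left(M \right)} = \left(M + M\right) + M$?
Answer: $- \frac{182}{17} \approx -10.706$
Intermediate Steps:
$g{\left(M \right)} = 3 M$ ($g{\left(M \right)} = 2 M + M = 3 M$)
$q{\left(f \right)} = \frac{200 + f}{1 + f}$ ($q{\left(f \right)} = \frac{200 + f}{f + \frac{2 f}{2 f}} = \frac{200 + f}{f + 2 f \frac{1}{2 f}} = \frac{200 + f}{f + 1} = \frac{200 + f}{1 + f}$)
$P = - \frac{17}{182}$ ($P = \frac{1}{\frac{1}{1 + 3 \left(-6\right)} \left(200 + 3 \left(-6\right)\right)} = \frac{1}{\frac{1}{1 - 18} \left(200 - 18\right)} = \frac{1}{\frac{1}{-17} \cdot 182} = \frac{1}{\left(- \frac{1}{17}\right) 182} = \frac{1}{- \frac{182}{17}} = - \frac{17}{182} \approx -0.093407$)
$\frac{1}{P} = \frac{1}{- \frac{17}{182}} = - \frac{182}{17}$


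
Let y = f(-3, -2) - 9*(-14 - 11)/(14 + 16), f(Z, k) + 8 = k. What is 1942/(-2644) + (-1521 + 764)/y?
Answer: 1996653/6610 ≈ 302.07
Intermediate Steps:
f(Z, k) = -8 + k
y = -5/2 (y = (-8 - 2) - 9*(-14 - 11)/(14 + 16) = -10 - (-225)/30 = -10 - 9*(-⅚) = -10 + 15/2 = -5/2 ≈ -2.5000)
1942/(-2644) + (-1521 + 764)/y = 1942/(-2644) + (-1521 + 764)/(-5/2) = 1942*(-1/2644) - 757*(-⅖) = -971/1322 + 1514/5 = 1996653/6610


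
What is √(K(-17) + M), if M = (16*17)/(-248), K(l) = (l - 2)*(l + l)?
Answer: 14*√3162/31 ≈ 25.395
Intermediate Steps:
K(l) = 2*l*(-2 + l) (K(l) = (-2 + l)*(2*l) = 2*l*(-2 + l))
M = -34/31 (M = 272*(-1/248) = -34/31 ≈ -1.0968)
√(K(-17) + M) = √(2*(-17)*(-2 - 17) - 34/31) = √(2*(-17)*(-19) - 34/31) = √(646 - 34/31) = √(19992/31) = 14*√3162/31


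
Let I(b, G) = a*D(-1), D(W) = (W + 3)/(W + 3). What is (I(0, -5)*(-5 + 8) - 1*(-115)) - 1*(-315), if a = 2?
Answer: 436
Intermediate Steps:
D(W) = 1 (D(W) = (3 + W)/(3 + W) = 1)
I(b, G) = 2 (I(b, G) = 2*1 = 2)
(I(0, -5)*(-5 + 8) - 1*(-115)) - 1*(-315) = (2*(-5 + 8) - 1*(-115)) - 1*(-315) = (2*3 + 115) + 315 = (6 + 115) + 315 = 121 + 315 = 436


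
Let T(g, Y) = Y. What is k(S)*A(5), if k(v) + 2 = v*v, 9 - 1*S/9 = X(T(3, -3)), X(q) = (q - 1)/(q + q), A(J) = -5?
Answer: -28115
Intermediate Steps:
X(q) = (-1 + q)/(2*q) (X(q) = (-1 + q)/((2*q)) = (-1 + q)*(1/(2*q)) = (-1 + q)/(2*q))
S = 75 (S = 81 - 9*(-1 - 3)/(2*(-3)) = 81 - 9*(-1)*(-4)/(2*3) = 81 - 9*⅔ = 81 - 6 = 75)
k(v) = -2 + v² (k(v) = -2 + v*v = -2 + v²)
k(S)*A(5) = (-2 + 75²)*(-5) = (-2 + 5625)*(-5) = 5623*(-5) = -28115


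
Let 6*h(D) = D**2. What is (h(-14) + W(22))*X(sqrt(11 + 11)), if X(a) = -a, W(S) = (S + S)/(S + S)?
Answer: -101*sqrt(22)/3 ≈ -157.91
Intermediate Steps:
W(S) = 1 (W(S) = (2*S)/((2*S)) = (2*S)*(1/(2*S)) = 1)
h(D) = D**2/6
(h(-14) + W(22))*X(sqrt(11 + 11)) = ((1/6)*(-14)**2 + 1)*(-sqrt(11 + 11)) = ((1/6)*196 + 1)*(-sqrt(22)) = (98/3 + 1)*(-sqrt(22)) = 101*(-sqrt(22))/3 = -101*sqrt(22)/3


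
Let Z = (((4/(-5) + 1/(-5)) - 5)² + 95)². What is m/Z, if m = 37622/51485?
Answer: 37622/883534085 ≈ 4.2581e-5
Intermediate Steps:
m = 37622/51485 (m = 37622*(1/51485) = 37622/51485 ≈ 0.73074)
Z = 17161 (Z = (((4*(-⅕) + 1*(-⅕)) - 5)² + 95)² = (((-⅘ - ⅕) - 5)² + 95)² = ((-1 - 5)² + 95)² = ((-6)² + 95)² = (36 + 95)² = 131² = 17161)
m/Z = (37622/51485)/17161 = (37622/51485)*(1/17161) = 37622/883534085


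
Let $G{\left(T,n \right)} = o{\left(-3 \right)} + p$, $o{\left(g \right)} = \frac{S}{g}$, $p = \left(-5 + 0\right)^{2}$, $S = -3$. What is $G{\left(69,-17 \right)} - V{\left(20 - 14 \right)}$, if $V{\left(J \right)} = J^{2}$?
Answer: $-10$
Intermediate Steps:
$p = 25$ ($p = \left(-5\right)^{2} = 25$)
$o{\left(g \right)} = - \frac{3}{g}$
$G{\left(T,n \right)} = 26$ ($G{\left(T,n \right)} = - \frac{3}{-3} + 25 = \left(-3\right) \left(- \frac{1}{3}\right) + 25 = 1 + 25 = 26$)
$G{\left(69,-17 \right)} - V{\left(20 - 14 \right)} = 26 - \left(20 - 14\right)^{2} = 26 - 6^{2} = 26 - 36 = -10$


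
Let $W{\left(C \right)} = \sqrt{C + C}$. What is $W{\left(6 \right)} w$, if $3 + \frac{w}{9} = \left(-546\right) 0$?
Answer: $- 54 \sqrt{3} \approx -93.531$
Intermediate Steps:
$w = -27$ ($w = -27 + 9 \left(\left(-546\right) 0\right) = -27 + 9 \cdot 0 = -27 + 0 = -27$)
$W{\left(C \right)} = \sqrt{2} \sqrt{C}$ ($W{\left(C \right)} = \sqrt{2 C} = \sqrt{2} \sqrt{C}$)
$W{\left(6 \right)} w = \sqrt{2} \sqrt{6} \left(-27\right) = 2 \sqrt{3} \left(-27\right) = - 54 \sqrt{3}$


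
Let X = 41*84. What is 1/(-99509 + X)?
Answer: -1/96065 ≈ -1.0410e-5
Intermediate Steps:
X = 3444
1/(-99509 + X) = 1/(-99509 + 3444) = 1/(-96065) = -1/96065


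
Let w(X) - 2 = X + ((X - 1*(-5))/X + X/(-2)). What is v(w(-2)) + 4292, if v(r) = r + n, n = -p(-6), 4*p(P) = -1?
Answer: 17167/4 ≈ 4291.8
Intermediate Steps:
p(P) = -¼ (p(P) = (¼)*(-1) = -¼)
n = ¼ (n = -1*(-¼) = ¼ ≈ 0.25000)
w(X) = 2 + X/2 + (5 + X)/X (w(X) = 2 + (X + ((X - 1*(-5))/X + X/(-2))) = 2 + (X + ((X + 5)/X + X*(-½))) = 2 + (X + ((5 + X)/X - X/2)) = 2 + (X + (-X/2 + (5 + X)/X)) = 2 + (X/2 + (5 + X)/X) = 2 + X/2 + (5 + X)/X)
v(r) = ¼ + r (v(r) = r + ¼ = ¼ + r)
v(w(-2)) + 4292 = (¼ + (3 + (½)*(-2) + 5/(-2))) + 4292 = (¼ + (3 - 1 + 5*(-½))) + 4292 = (¼ + (3 - 1 - 5/2)) + 4292 = (¼ - ½) + 4292 = -¼ + 4292 = 17167/4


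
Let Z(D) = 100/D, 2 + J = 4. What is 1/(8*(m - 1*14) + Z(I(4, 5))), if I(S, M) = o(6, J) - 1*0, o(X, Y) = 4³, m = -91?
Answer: -16/13415 ≈ -0.0011927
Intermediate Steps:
J = 2 (J = -2 + 4 = 2)
o(X, Y) = 64
I(S, M) = 64 (I(S, M) = 64 - 1*0 = 64 + 0 = 64)
1/(8*(m - 1*14) + Z(I(4, 5))) = 1/(8*(-91 - 1*14) + 100/64) = 1/(8*(-91 - 14) + 100*(1/64)) = 1/(8*(-105) + 25/16) = 1/(-840 + 25/16) = 1/(-13415/16) = -16/13415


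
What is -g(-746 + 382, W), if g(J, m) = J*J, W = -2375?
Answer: -132496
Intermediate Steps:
g(J, m) = J²
-g(-746 + 382, W) = -(-746 + 382)² = -1*(-364)² = -1*132496 = -132496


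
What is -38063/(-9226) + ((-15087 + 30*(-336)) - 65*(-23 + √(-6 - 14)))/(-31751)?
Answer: 1426936185/292934726 + 130*I*√5/31751 ≈ 4.8712 + 0.0091553*I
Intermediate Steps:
-38063/(-9226) + ((-15087 + 30*(-336)) - 65*(-23 + √(-6 - 14)))/(-31751) = -38063*(-1/9226) + ((-15087 - 10080) - 65*(-23 + √(-20)))*(-1/31751) = 38063/9226 + (-25167 - 65*(-23 + 2*I*√5))*(-1/31751) = 38063/9226 + (-25167 + (1495 - 130*I*√5))*(-1/31751) = 38063/9226 + (-23672 - 130*I*√5)*(-1/31751) = 38063/9226 + (23672/31751 + 130*I*√5/31751) = 1426936185/292934726 + 130*I*√5/31751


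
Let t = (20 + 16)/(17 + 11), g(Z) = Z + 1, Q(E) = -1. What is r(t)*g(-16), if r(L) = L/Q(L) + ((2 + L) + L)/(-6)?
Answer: 215/7 ≈ 30.714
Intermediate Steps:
g(Z) = 1 + Z
t = 9/7 (t = 36/28 = 36*(1/28) = 9/7 ≈ 1.2857)
r(L) = -1/3 - 4*L/3 (r(L) = L/(-1) + ((2 + L) + L)/(-6) = L*(-1) + (2 + 2*L)*(-1/6) = -L + (-1/3 - L/3) = -1/3 - 4*L/3)
r(t)*g(-16) = (-1/3 - 4/3*9/7)*(1 - 16) = (-1/3 - 12/7)*(-15) = -43/21*(-15) = 215/7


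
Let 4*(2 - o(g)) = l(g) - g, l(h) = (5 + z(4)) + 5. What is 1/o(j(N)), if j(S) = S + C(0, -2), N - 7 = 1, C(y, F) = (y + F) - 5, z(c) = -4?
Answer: 4/3 ≈ 1.3333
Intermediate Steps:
C(y, F) = -5 + F + y (C(y, F) = (F + y) - 5 = -5 + F + y)
N = 8 (N = 7 + 1 = 8)
l(h) = 6 (l(h) = (5 - 4) + 5 = 1 + 5 = 6)
j(S) = -7 + S (j(S) = S + (-5 - 2 + 0) = S - 7 = -7 + S)
o(g) = ½ + g/4 (o(g) = 2 - (6 - g)/4 = 2 + (-3/2 + g/4) = ½ + g/4)
1/o(j(N)) = 1/(½ + (-7 + 8)/4) = 1/(½ + (¼)*1) = 1/(½ + ¼) = 1/(¾) = 4/3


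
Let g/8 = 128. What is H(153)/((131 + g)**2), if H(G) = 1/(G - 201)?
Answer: -1/64033200 ≈ -1.5617e-8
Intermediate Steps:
g = 1024 (g = 8*128 = 1024)
H(G) = 1/(-201 + G)
H(153)/((131 + g)**2) = 1/((-201 + 153)*((131 + 1024)**2)) = 1/((-48)*(1155**2)) = -1/48/1334025 = -1/48*1/1334025 = -1/64033200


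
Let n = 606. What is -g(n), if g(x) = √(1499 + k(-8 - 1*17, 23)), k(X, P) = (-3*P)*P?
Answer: -2*I*√22 ≈ -9.3808*I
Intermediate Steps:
k(X, P) = -3*P²
g(x) = 2*I*√22 (g(x) = √(1499 - 3*23²) = √(1499 - 3*529) = √(1499 - 1587) = √(-88) = 2*I*√22)
-g(n) = -2*I*√22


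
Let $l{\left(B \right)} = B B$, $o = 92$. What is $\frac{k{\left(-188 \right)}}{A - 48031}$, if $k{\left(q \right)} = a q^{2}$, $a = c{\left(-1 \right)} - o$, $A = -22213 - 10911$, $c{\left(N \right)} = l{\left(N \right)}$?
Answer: $\frac{3216304}{81155} \approx 39.632$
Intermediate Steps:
$l{\left(B \right)} = B^{2}$
$c{\left(N \right)} = N^{2}$
$A = -33124$
$a = -91$ ($a = \left(-1\right)^{2} - 92 = 1 - 92 = -91$)
$k{\left(q \right)} = - 91 q^{2}$
$\frac{k{\left(-188 \right)}}{A - 48031} = \frac{\left(-91\right) \left(-188\right)^{2}}{-33124 - 48031} = \frac{\left(-91\right) 35344}{-33124 - 48031} = - \frac{3216304}{-81155} = \left(-3216304\right) \left(- \frac{1}{81155}\right) = \frac{3216304}{81155}$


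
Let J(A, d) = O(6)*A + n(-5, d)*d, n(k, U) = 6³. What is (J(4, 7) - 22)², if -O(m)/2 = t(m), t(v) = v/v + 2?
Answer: 2149156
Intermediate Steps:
n(k, U) = 216
t(v) = 3 (t(v) = 1 + 2 = 3)
O(m) = -6 (O(m) = -2*3 = -6)
J(A, d) = -6*A + 216*d
(J(4, 7) - 22)² = ((-6*4 + 216*7) - 22)² = ((-24 + 1512) - 22)² = (1488 - 22)² = 1466² = 2149156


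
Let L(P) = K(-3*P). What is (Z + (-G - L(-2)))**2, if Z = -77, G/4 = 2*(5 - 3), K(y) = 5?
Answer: 9604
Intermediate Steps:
L(P) = 5
G = 16 (G = 4*(2*(5 - 3)) = 4*(2*2) = 4*4 = 16)
(Z + (-G - L(-2)))**2 = (-77 + (-1*16 - 1*5))**2 = (-77 + (-16 - 5))**2 = (-77 - 21)**2 = (-98)**2 = 9604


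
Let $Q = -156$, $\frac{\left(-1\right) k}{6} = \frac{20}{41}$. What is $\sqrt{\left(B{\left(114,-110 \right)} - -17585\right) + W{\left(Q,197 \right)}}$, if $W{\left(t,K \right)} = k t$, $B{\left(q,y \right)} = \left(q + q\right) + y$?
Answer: $\frac{3 \sqrt{3391807}}{41} \approx 134.76$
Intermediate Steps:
$k = - \frac{120}{41}$ ($k = - 6 \cdot \frac{20}{41} = - 6 \cdot 20 \cdot \frac{1}{41} = \left(-6\right) \frac{20}{41} = - \frac{120}{41} \approx -2.9268$)
$B{\left(q,y \right)} = y + 2 q$ ($B{\left(q,y \right)} = 2 q + y = y + 2 q$)
$W{\left(t,K \right)} = - \frac{120 t}{41}$
$\sqrt{\left(B{\left(114,-110 \right)} - -17585\right) + W{\left(Q,197 \right)}} = \sqrt{\left(\left(-110 + 2 \cdot 114\right) - -17585\right) - - \frac{18720}{41}} = \sqrt{\left(\left(-110 + 228\right) + 17585\right) + \frac{18720}{41}} = \sqrt{\left(118 + 17585\right) + \frac{18720}{41}} = \sqrt{17703 + \frac{18720}{41}} = \sqrt{\frac{744543}{41}} = \frac{3 \sqrt{3391807}}{41}$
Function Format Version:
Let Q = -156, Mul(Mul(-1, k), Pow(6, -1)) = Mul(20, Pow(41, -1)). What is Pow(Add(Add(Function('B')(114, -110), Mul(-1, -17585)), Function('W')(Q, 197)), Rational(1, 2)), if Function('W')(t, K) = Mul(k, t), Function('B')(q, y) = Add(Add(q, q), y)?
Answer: Mul(Rational(3, 41), Pow(3391807, Rational(1, 2))) ≈ 134.76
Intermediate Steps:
k = Rational(-120, 41) (k = Mul(-6, Mul(20, Pow(41, -1))) = Mul(-6, Mul(20, Rational(1, 41))) = Mul(-6, Rational(20, 41)) = Rational(-120, 41) ≈ -2.9268)
Function('B')(q, y) = Add(y, Mul(2, q)) (Function('B')(q, y) = Add(Mul(2, q), y) = Add(y, Mul(2, q)))
Function('W')(t, K) = Mul(Rational(-120, 41), t)
Pow(Add(Add(Function('B')(114, -110), Mul(-1, -17585)), Function('W')(Q, 197)), Rational(1, 2)) = Pow(Add(Add(Add(-110, Mul(2, 114)), Mul(-1, -17585)), Mul(Rational(-120, 41), -156)), Rational(1, 2)) = Pow(Add(Add(Add(-110, 228), 17585), Rational(18720, 41)), Rational(1, 2)) = Pow(Add(Add(118, 17585), Rational(18720, 41)), Rational(1, 2)) = Pow(Add(17703, Rational(18720, 41)), Rational(1, 2)) = Pow(Rational(744543, 41), Rational(1, 2)) = Mul(Rational(3, 41), Pow(3391807, Rational(1, 2)))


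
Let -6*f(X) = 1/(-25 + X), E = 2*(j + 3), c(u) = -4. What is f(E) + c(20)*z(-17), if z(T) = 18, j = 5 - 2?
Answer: -5615/78 ≈ -71.987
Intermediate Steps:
j = 3
E = 12 (E = 2*(3 + 3) = 2*6 = 12)
f(X) = -1/(6*(-25 + X))
f(E) + c(20)*z(-17) = -1/(-150 + 6*12) - 4*18 = -1/(-150 + 72) - 72 = -1/(-78) - 72 = -1*(-1/78) - 72 = 1/78 - 72 = -5615/78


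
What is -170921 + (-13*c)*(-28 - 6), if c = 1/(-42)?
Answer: -3589562/21 ≈ -1.7093e+5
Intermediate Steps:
c = -1/42 ≈ -0.023810
-170921 + (-13*c)*(-28 - 6) = -170921 + (-13*(-1/42))*(-28 - 6) = -170921 + (13/42)*(-34) = -170921 - 221/21 = -3589562/21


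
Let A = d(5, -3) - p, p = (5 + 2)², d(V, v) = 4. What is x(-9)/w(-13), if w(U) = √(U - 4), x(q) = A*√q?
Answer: -135*√17/17 ≈ -32.742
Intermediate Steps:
p = 49 (p = 7² = 49)
A = -45 (A = 4 - 1*49 = 4 - 49 = -45)
x(q) = -45*√q
w(U) = √(-4 + U)
x(-9)/w(-13) = (-135*I)/(√(-4 - 13)) = (-135*I)/(√(-17)) = (-135*I)/((I*√17)) = (-135*I)*(-I*√17/17) = -135*√17/17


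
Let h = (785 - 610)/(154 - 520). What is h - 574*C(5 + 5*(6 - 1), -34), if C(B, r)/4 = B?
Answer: -25210255/366 ≈ -68881.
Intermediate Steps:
C(B, r) = 4*B
h = -175/366 (h = 175/(-366) = 175*(-1/366) = -175/366 ≈ -0.47814)
h - 574*C(5 + 5*(6 - 1), -34) = -175/366 - 2296*(5 + 5*(6 - 1)) = -175/366 - 2296*(5 + 5*5) = -175/366 - 2296*(5 + 25) = -175/366 - 2296*30 = -175/366 - 574*120 = -175/366 - 68880 = -25210255/366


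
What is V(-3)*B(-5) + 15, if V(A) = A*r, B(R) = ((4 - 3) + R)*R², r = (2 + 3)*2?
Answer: 3015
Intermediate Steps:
r = 10 (r = 5*2 = 10)
B(R) = R²*(1 + R) (B(R) = (1 + R)*R² = R²*(1 + R))
V(A) = 10*A (V(A) = A*10 = 10*A)
V(-3)*B(-5) + 15 = (10*(-3))*((-5)²*(1 - 5)) + 15 = -750*(-4) + 15 = -30*(-100) + 15 = 3000 + 15 = 3015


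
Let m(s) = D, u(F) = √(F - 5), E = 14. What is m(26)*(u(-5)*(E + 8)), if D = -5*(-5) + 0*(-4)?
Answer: 550*I*√10 ≈ 1739.3*I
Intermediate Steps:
u(F) = √(-5 + F)
D = 25 (D = 25 + 0 = 25)
m(s) = 25
m(26)*(u(-5)*(E + 8)) = 25*(√(-5 - 5)*(14 + 8)) = 25*(√(-10)*22) = 25*((I*√10)*22) = 25*(22*I*√10) = 550*I*√10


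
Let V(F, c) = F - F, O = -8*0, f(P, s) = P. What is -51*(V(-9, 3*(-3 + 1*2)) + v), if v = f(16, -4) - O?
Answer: -816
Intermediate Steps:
O = 0
V(F, c) = 0
v = 16 (v = 16 - 1*0 = 16 + 0 = 16)
-51*(V(-9, 3*(-3 + 1*2)) + v) = -51*(0 + 16) = -51*16 = -816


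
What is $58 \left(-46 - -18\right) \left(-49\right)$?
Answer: $79576$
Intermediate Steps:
$58 \left(-46 - -18\right) \left(-49\right) = 58 \left(-46 + 18\right) \left(-49\right) = 58 \left(-28\right) \left(-49\right) = \left(-1624\right) \left(-49\right) = 79576$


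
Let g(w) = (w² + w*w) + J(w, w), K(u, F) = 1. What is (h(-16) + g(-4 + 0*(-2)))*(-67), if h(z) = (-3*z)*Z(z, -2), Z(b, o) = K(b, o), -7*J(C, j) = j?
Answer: -37788/7 ≈ -5398.3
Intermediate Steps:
J(C, j) = -j/7
Z(b, o) = 1
h(z) = -3*z (h(z) = -3*z*1 = -3*z)
g(w) = 2*w² - w/7 (g(w) = (w² + w*w) - w/7 = (w² + w²) - w/7 = 2*w² - w/7)
(h(-16) + g(-4 + 0*(-2)))*(-67) = (-3*(-16) + (-4 + 0*(-2))*(-1 + 14*(-4 + 0*(-2)))/7)*(-67) = (48 + (-4 + 0)*(-1 + 14*(-4 + 0))/7)*(-67) = (48 + (⅐)*(-4)*(-1 + 14*(-4)))*(-67) = (48 + (⅐)*(-4)*(-1 - 56))*(-67) = (48 + (⅐)*(-4)*(-57))*(-67) = (48 + 228/7)*(-67) = (564/7)*(-67) = -37788/7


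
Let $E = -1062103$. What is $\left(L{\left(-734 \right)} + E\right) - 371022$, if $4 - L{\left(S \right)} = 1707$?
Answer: $-1434828$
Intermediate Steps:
$L{\left(S \right)} = -1703$ ($L{\left(S \right)} = 4 - 1707 = -1703$)
$\left(L{\left(-734 \right)} + E\right) - 371022 = \left(-1703 - 1062103\right) - 371022 = -1063806 - 371022 = -1434828$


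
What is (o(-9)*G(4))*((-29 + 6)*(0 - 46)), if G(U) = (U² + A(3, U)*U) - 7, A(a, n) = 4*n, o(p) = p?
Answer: -695106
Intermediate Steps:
G(U) = -7 + 5*U² (G(U) = (U² + (4*U)*U) - 7 = (U² + 4*U²) - 7 = 5*U² - 7 = -7 + 5*U²)
(o(-9)*G(4))*((-29 + 6)*(0 - 46)) = (-9*(-7 + 5*4²))*((-29 + 6)*(0 - 46)) = (-9*(-7 + 5*16))*(-23*(-46)) = -9*(-7 + 80)*1058 = -9*73*1058 = -657*1058 = -695106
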